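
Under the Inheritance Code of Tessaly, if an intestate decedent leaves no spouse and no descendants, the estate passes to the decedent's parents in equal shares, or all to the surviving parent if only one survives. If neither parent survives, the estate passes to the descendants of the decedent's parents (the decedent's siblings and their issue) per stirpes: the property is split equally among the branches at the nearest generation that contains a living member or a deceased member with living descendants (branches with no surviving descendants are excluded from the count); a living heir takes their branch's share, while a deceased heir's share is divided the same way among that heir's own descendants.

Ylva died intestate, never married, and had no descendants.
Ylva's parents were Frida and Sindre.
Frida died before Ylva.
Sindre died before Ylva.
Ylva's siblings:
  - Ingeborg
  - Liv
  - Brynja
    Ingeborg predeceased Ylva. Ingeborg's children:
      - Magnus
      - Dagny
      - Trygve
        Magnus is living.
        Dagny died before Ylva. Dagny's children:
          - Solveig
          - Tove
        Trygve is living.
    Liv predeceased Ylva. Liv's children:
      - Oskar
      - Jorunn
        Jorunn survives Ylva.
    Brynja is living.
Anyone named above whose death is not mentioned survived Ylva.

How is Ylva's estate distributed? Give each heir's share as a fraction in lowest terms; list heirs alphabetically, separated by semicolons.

Neither parent survives and there are no descendants, so the estate passes to Ylva's siblings and their issue per stirpes.
The estate is divided into 3 equal shares of 1/3 among Ingeborg, Liv, Brynja.
Ingeborg predeceased; the 1/3 allotted to Ingeborg's branch passes to Ingeborg's issue by representation.
The 1/3 is divided into 3 equal shares of 1/9 among Magnus, Dagny, Trygve.
Magnus is living and takes 1/9.
Dagny predeceased; the 1/9 allotted to Dagny's branch passes to Dagny's issue by representation.
The 1/9 is divided into 2 equal shares of 1/18 among Solveig, Tove.
Solveig is living and takes 1/18.
Tove is living and takes 1/18.
Trygve is living and takes 1/9.
Liv predeceased; the 1/3 allotted to Liv's branch passes to Liv's issue by representation.
The 1/3 is divided into 2 equal shares of 1/6 among Oskar, Jorunn.
Oskar is living and takes 1/6.
Jorunn is living and takes 1/6.
Brynja is living and takes 1/3.

Brynja 1/3; Jorunn 1/6; Magnus 1/9; Oskar 1/6; Solveig 1/18; Tove 1/18; Trygve 1/9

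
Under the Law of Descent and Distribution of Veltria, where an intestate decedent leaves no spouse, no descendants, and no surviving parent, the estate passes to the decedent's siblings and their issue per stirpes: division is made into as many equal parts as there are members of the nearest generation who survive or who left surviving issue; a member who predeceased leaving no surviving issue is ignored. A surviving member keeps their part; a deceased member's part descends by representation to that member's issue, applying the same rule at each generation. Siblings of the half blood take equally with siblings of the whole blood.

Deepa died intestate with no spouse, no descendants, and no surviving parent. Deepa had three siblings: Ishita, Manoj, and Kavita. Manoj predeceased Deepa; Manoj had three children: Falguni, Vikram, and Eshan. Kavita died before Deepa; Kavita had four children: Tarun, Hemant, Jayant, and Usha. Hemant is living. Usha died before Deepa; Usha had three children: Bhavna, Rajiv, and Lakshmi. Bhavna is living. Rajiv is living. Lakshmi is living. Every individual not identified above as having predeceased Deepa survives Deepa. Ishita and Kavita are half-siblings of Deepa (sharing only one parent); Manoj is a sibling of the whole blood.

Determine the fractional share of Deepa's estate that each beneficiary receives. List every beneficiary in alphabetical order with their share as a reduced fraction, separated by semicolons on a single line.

No spouse, descendants, or parent survives, so the estate passes to Deepa's siblings per stirpes.
Half-blood and whole-blood siblings take equally under the stated rule.
The estate is divided into 3 equal shares of 1/3 among Ishita, Manoj, Kavita.
Ishita is living and takes 1/3.
Manoj predeceased; the 1/3 allotted to Manoj's branch passes to Manoj's issue by representation.
The 1/3 is divided into 3 equal shares of 1/9 among Falguni, Vikram, Eshan.
Falguni is living and takes 1/9.
Vikram is living and takes 1/9.
Eshan is living and takes 1/9.
Kavita predeceased; the 1/3 allotted to Kavita's branch passes to Kavita's issue by representation.
The 1/3 is divided into 4 equal shares of 1/12 among Tarun, Hemant, Jayant, Usha.
Tarun is living and takes 1/12.
Hemant is living and takes 1/12.
Jayant is living and takes 1/12.
Usha predeceased; the 1/12 allotted to Usha's branch passes to Usha's issue by representation.
The 1/12 is divided into 3 equal shares of 1/36 among Bhavna, Rajiv, Lakshmi.
Bhavna is living and takes 1/36.
Rajiv is living and takes 1/36.
Lakshmi is living and takes 1/36.

Bhavna 1/36; Eshan 1/9; Falguni 1/9; Hemant 1/12; Ishita 1/3; Jayant 1/12; Lakshmi 1/36; Rajiv 1/36; Tarun 1/12; Vikram 1/9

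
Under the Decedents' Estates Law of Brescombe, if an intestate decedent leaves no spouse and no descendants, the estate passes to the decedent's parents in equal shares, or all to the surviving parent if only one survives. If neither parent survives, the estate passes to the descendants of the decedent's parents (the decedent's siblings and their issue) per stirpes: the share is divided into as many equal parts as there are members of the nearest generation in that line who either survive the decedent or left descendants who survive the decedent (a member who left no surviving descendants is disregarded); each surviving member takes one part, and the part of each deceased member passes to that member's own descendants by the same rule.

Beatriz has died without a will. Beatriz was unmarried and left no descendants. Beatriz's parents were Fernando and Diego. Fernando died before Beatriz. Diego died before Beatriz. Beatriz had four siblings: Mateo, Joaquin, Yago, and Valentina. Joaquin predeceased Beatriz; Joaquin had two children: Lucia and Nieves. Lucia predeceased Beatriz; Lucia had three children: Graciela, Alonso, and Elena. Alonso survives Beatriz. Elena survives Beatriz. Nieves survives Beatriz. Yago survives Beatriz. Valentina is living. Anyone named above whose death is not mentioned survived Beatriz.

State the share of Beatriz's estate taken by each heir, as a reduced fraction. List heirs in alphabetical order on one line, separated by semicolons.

Neither parent survives and there are no descendants, so the estate passes to Beatriz's siblings and their issue per stirpes.
The estate is divided into 4 equal shares of 1/4 among Mateo, Joaquin, Yago, Valentina.
Mateo is living and takes 1/4.
Joaquin predeceased; the 1/4 allotted to Joaquin's branch passes to Joaquin's issue by representation.
The 1/4 is divided into 2 equal shares of 1/8 among Lucia, Nieves.
Lucia predeceased; the 1/8 allotted to Lucia's branch passes to Lucia's issue by representation.
The 1/8 is divided into 3 equal shares of 1/24 among Graciela, Alonso, Elena.
Graciela is living and takes 1/24.
Alonso is living and takes 1/24.
Elena is living and takes 1/24.
Nieves is living and takes 1/8.
Yago is living and takes 1/4.
Valentina is living and takes 1/4.

Alonso 1/24; Elena 1/24; Graciela 1/24; Mateo 1/4; Nieves 1/8; Valentina 1/4; Yago 1/4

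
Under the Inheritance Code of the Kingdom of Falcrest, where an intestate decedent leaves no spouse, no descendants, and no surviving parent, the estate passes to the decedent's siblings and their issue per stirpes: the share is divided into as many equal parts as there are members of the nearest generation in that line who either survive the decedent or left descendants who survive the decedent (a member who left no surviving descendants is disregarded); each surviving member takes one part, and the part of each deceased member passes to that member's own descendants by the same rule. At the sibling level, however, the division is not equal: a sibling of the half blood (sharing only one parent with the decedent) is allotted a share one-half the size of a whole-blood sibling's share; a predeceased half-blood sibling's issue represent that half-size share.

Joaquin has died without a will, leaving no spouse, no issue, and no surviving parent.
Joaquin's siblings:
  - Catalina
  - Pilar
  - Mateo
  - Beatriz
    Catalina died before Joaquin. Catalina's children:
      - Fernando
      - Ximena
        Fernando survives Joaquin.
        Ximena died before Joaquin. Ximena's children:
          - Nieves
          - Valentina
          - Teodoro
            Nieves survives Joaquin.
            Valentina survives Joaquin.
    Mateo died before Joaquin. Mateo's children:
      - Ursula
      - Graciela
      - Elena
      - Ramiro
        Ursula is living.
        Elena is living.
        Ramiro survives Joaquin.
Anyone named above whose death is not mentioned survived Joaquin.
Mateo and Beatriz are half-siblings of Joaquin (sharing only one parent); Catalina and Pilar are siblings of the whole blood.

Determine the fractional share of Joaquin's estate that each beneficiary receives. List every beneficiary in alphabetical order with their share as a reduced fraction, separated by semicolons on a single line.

Beatriz 1/6; Elena 1/24; Fernando 1/6; Graciela 1/24; Nieves 1/18; Pilar 1/3; Ramiro 1/24; Teodoro 1/18; Ursula 1/24; Valentina 1/18

No spouse, descendants, or parent survives, so the estate passes to Joaquin's siblings per stirpes.
Half-blood siblings count for one-half the weight of whole-blood siblings at the initial division.
Dividing 1 in proportion to weights (total weight 3): Catalina (weight 1) → 1/3; Pilar (weight 1) → 1/3; Mateo (weight 1/2) → 1/6; Beatriz (weight 1/2) → 1/6.
Catalina predeceased; the 1/3 allotted to Catalina's branch passes to Catalina's issue by representation.
The 1/3 is divided into 2 equal shares of 1/6 among Fernando, Ximena.
Fernando is living and takes 1/6.
Ximena predeceased; the 1/6 allotted to Ximena's branch passes to Ximena's issue by representation.
The 1/6 is divided into 3 equal shares of 1/18 among Nieves, Valentina, Teodoro.
Nieves is living and takes 1/18.
Valentina is living and takes 1/18.
Teodoro is living and takes 1/18.
Pilar is living and takes 1/3.
Mateo predeceased; the 1/6 allotted to Mateo's branch passes to Mateo's issue by representation.
The 1/6 is divided into 4 equal shares of 1/24 among Ursula, Graciela, Elena, Ramiro.
Ursula is living and takes 1/24.
Graciela is living and takes 1/24.
Elena is living and takes 1/24.
Ramiro is living and takes 1/24.
Beatriz is living and takes 1/6.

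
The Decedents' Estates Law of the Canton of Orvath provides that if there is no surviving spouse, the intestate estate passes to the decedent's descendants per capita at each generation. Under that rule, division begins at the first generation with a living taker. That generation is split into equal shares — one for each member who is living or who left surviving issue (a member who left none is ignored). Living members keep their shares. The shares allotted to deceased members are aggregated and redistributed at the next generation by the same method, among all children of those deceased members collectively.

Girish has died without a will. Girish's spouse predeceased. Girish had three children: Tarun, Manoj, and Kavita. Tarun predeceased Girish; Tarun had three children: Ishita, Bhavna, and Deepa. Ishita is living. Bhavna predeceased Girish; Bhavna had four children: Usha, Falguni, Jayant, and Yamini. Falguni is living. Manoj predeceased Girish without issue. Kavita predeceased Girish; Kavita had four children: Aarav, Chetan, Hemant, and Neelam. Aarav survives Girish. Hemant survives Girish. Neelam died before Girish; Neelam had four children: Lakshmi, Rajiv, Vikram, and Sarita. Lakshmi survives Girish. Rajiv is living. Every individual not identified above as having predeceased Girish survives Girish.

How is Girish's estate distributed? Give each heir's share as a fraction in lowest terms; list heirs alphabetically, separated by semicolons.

Aarav 1/7; Chetan 1/7; Deepa 1/7; Falguni 1/28; Hemant 1/7; Ishita 1/7; Jayant 1/28; Lakshmi 1/28; Rajiv 1/28; Sarita 1/28; Usha 1/28; Vikram 1/28; Yamini 1/28

There is no surviving spouse, so the entire estate passes to Girish's descendants per capita at each generation.
No one at generation 1 (Tarun, Kavita) is living; moving to the next generation.
At generation 2 (Ishita, Bhavna, Deepa, Aarav, Chetan, Hemant, Neelam) there are 7 shares of (1)/7 = 1/7 each.
Living: Ishita, Deepa, Aarav, Chetan, and Hemant — each takes 1/7.
Deceased: Bhavna and Neelam. Their combined 2/7 is pooled and carried to generation 3.
At generation 3 (Usha, Falguni, Jayant, Yamini, Lakshmi, Rajiv, Vikram, Sarita) there are 8 shares of (2/7)/8 = 1/28 each.
Living: Usha, Falguni, Jayant, Yamini, Lakshmi, Rajiv, Vikram, and Sarita — each takes 1/28.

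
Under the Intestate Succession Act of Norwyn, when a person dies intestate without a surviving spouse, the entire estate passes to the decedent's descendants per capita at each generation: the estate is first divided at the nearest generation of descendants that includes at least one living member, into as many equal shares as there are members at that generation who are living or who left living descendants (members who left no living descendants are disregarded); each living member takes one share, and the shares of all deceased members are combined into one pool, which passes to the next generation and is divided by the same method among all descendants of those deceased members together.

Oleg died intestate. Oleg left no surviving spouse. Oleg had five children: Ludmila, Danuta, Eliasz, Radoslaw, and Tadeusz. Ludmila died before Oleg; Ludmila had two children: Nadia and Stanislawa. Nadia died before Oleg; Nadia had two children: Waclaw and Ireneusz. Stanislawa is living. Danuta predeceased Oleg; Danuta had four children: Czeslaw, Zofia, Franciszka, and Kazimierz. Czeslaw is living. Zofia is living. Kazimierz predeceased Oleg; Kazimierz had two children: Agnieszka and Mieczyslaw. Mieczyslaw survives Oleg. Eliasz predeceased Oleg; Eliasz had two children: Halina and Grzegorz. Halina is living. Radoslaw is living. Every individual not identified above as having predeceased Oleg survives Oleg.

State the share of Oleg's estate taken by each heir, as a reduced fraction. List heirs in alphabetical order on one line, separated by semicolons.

Agnieszka 3/80; Czeslaw 3/40; Franciszka 3/40; Grzegorz 3/40; Halina 3/40; Ireneusz 3/80; Mieczyslaw 3/80; Radoslaw 1/5; Stanislawa 3/40; Tadeusz 1/5; Waclaw 3/80; Zofia 3/40

There is no surviving spouse, so the entire estate passes to Oleg's descendants per capita at each generation.
At generation 1 (Ludmila, Danuta, Eliasz, Radoslaw, Tadeusz) there are 5 shares of (1)/5 = 1/5 each.
Living: Radoslaw and Tadeusz — each takes 1/5.
Deceased: Ludmila, Danuta, and Eliasz. Their combined 3/5 is pooled and carried to generation 2.
At generation 2 (Nadia, Stanislawa, Czeslaw, Zofia, Franciszka, Kazimierz, Halina, Grzegorz) there are 8 shares of (3/5)/8 = 3/40 each.
Living: Stanislawa, Czeslaw, Zofia, Franciszka, Halina, and Grzegorz — each takes 3/40.
Deceased: Nadia and Kazimierz. Their combined 3/20 is pooled and carried to generation 3.
At generation 3 (Waclaw, Ireneusz, Agnieszka, Mieczyslaw) there are 4 shares of (3/20)/4 = 3/80 each.
Living: Waclaw, Ireneusz, Agnieszka, and Mieczyslaw — each takes 3/80.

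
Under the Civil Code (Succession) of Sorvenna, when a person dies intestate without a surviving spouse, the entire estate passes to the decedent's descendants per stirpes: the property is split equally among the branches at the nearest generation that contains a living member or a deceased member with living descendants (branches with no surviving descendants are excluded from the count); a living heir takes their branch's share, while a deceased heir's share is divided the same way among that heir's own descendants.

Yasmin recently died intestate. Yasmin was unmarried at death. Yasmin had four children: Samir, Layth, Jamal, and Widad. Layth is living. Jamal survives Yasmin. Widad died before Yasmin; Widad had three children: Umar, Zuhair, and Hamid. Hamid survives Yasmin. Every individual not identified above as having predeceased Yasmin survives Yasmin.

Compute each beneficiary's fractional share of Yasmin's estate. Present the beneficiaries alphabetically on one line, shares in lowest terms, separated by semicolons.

There is no surviving spouse, so the entire estate passes to Yasmin's descendants per stirpes.
The estate is divided into 4 equal shares of 1/4 among Samir, Layth, Jamal, Widad.
Samir is living and takes 1/4.
Layth is living and takes 1/4.
Jamal is living and takes 1/4.
Widad predeceased; the 1/4 allotted to Widad's branch passes to Widad's issue by representation.
The 1/4 is divided into 3 equal shares of 1/12 among Umar, Zuhair, Hamid.
Umar is living and takes 1/12.
Zuhair is living and takes 1/12.
Hamid is living and takes 1/12.

Hamid 1/12; Jamal 1/4; Layth 1/4; Samir 1/4; Umar 1/12; Zuhair 1/12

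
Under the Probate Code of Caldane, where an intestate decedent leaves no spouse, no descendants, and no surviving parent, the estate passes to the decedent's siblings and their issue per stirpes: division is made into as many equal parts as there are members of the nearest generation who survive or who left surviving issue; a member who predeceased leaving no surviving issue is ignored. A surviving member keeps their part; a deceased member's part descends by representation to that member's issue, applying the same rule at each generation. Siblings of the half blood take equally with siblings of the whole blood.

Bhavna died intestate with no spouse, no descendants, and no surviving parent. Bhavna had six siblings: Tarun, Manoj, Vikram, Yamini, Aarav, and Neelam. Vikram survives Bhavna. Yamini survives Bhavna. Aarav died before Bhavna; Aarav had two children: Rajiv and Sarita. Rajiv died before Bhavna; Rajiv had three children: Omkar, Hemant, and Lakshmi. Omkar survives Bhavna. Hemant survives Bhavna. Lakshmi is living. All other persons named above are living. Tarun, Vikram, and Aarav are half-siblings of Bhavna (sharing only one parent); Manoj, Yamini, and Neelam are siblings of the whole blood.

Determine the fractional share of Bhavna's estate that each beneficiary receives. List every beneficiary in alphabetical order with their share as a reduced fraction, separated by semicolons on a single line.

Hemant 1/36; Lakshmi 1/36; Manoj 1/6; Neelam 1/6; Omkar 1/36; Sarita 1/12; Tarun 1/6; Vikram 1/6; Yamini 1/6

No spouse, descendants, or parent survives, so the estate passes to Bhavna's siblings per stirpes.
Half-blood and whole-blood siblings take equally under the stated rule.
The estate is divided into 6 equal shares of 1/6 among Tarun, Manoj, Vikram, Yamini, Aarav, Neelam.
Tarun is living and takes 1/6.
Manoj is living and takes 1/6.
Vikram is living and takes 1/6.
Yamini is living and takes 1/6.
Aarav predeceased; the 1/6 allotted to Aarav's branch passes to Aarav's issue by representation.
The 1/6 is divided into 2 equal shares of 1/12 among Rajiv, Sarita.
Rajiv predeceased; the 1/12 allotted to Rajiv's branch passes to Rajiv's issue by representation.
The 1/12 is divided into 3 equal shares of 1/36 among Omkar, Hemant, Lakshmi.
Omkar is living and takes 1/36.
Hemant is living and takes 1/36.
Lakshmi is living and takes 1/36.
Sarita is living and takes 1/12.
Neelam is living and takes 1/6.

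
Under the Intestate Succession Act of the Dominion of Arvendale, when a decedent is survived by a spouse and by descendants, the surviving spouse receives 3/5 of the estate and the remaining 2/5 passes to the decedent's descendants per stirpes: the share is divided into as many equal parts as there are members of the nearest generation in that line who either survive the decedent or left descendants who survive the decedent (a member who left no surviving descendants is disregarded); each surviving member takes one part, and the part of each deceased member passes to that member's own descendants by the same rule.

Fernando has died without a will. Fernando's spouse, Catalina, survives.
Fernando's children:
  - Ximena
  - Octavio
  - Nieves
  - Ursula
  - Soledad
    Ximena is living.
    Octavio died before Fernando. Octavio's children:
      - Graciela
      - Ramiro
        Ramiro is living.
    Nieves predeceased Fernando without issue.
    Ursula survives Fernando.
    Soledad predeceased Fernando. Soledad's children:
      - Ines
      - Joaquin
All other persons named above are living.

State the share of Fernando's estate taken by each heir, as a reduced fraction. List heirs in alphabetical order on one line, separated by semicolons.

Catalina, as surviving spouse, takes 3/5.
The remaining 2/5 passes to Fernando's descendants per stirpes.
Nieves left no surviving issue, so that branch lapses and is disregarded.
The 2/5 is divided into 4 equal shares of 1/10 among Ximena, Octavio, Ursula, Soledad.
Ximena is living and takes 1/10.
Octavio predeceased; the 1/10 allotted to Octavio's branch passes to Octavio's issue by representation.
The 1/10 is divided into 2 equal shares of 1/20 among Graciela, Ramiro.
Graciela is living and takes 1/20.
Ramiro is living and takes 1/20.
Ursula is living and takes 1/10.
Soledad predeceased; the 1/10 allotted to Soledad's branch passes to Soledad's issue by representation.
The 1/10 is divided into 2 equal shares of 1/20 among Ines, Joaquin.
Ines is living and takes 1/20.
Joaquin is living and takes 1/20.

Catalina 3/5; Graciela 1/20; Ines 1/20; Joaquin 1/20; Ramiro 1/20; Ursula 1/10; Ximena 1/10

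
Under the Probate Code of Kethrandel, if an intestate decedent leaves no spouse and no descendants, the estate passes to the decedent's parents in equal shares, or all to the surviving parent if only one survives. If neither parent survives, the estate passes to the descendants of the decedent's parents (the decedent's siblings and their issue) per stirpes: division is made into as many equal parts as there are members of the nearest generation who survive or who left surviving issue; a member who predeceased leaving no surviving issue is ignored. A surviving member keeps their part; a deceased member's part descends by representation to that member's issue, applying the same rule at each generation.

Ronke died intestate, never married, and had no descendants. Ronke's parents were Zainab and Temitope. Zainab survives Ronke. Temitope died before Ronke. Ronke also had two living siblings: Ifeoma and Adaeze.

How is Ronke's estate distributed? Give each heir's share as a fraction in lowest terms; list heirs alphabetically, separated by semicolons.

Zainab 1

Only one parent, Zainab, survives, so Zainab takes the entire estate. The siblings take nothing because a surviving parent has priority.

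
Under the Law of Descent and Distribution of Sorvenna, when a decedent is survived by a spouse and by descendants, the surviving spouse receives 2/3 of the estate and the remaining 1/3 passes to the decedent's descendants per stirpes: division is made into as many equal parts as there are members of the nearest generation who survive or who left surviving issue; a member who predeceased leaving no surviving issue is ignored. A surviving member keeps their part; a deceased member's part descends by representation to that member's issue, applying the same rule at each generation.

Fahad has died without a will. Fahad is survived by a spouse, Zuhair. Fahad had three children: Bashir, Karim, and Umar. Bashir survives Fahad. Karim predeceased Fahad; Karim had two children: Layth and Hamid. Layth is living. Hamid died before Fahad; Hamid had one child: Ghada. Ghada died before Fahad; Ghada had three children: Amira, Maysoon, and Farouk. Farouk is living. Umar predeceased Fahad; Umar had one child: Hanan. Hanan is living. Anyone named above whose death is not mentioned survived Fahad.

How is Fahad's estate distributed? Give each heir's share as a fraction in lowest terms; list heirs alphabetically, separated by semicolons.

Zuhair, as surviving spouse, takes 2/3.
The remaining 1/3 passes to Fahad's descendants per stirpes.
The 1/3 is divided into 3 equal shares of 1/9 among Bashir, Karim, Umar.
Bashir is living and takes 1/9.
Karim predeceased; the 1/9 allotted to Karim's branch passes to Karim's issue by representation.
The 1/9 is divided into 2 equal shares of 1/18 among Layth, Hamid.
Layth is living and takes 1/18.
Hamid predeceased; the 1/18 allotted to Hamid's branch passes to Hamid's issue by representation.
Ghada's line is the sole branch at this level, so the full 1/18 passes to Ghada's issue by representation.
The 1/18 is divided into 3 equal shares of 1/54 among Amira, Maysoon, Farouk.
Amira is living and takes 1/54.
Maysoon is living and takes 1/54.
Farouk is living and takes 1/54.
Umar predeceased; the 1/9 allotted to Umar's branch passes to Umar's issue by representation.
Hanan is the sole taker at this level and receives the full 1/9.

Amira 1/54; Bashir 1/9; Farouk 1/54; Hanan 1/9; Layth 1/18; Maysoon 1/54; Zuhair 2/3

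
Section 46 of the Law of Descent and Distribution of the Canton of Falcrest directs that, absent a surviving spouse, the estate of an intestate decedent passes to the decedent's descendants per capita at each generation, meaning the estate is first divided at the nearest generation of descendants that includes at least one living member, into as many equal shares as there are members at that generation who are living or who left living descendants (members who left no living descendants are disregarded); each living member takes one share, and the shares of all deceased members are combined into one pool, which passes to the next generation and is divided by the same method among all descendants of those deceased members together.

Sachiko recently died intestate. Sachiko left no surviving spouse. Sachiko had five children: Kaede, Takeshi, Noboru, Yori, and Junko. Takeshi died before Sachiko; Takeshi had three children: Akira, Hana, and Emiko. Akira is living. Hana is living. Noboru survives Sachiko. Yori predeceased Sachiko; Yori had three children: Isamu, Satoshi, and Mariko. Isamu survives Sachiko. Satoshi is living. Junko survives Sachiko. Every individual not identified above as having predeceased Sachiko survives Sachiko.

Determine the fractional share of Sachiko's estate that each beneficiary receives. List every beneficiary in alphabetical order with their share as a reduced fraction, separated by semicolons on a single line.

There is no surviving spouse, so the entire estate passes to Sachiko's descendants per capita at each generation.
At generation 1 (Kaede, Takeshi, Noboru, Yori, Junko) there are 5 shares of (1)/5 = 1/5 each.
Living: Kaede, Noboru, and Junko — each takes 1/5.
Deceased: Takeshi and Yori. Their combined 2/5 is pooled and carried to generation 2.
At generation 2 (Akira, Hana, Emiko, Isamu, Satoshi, Mariko) there are 6 shares of (2/5)/6 = 1/15 each.
Living: Akira, Hana, Emiko, Isamu, Satoshi, and Mariko — each takes 1/15.

Akira 1/15; Emiko 1/15; Hana 1/15; Isamu 1/15; Junko 1/5; Kaede 1/5; Mariko 1/15; Noboru 1/5; Satoshi 1/15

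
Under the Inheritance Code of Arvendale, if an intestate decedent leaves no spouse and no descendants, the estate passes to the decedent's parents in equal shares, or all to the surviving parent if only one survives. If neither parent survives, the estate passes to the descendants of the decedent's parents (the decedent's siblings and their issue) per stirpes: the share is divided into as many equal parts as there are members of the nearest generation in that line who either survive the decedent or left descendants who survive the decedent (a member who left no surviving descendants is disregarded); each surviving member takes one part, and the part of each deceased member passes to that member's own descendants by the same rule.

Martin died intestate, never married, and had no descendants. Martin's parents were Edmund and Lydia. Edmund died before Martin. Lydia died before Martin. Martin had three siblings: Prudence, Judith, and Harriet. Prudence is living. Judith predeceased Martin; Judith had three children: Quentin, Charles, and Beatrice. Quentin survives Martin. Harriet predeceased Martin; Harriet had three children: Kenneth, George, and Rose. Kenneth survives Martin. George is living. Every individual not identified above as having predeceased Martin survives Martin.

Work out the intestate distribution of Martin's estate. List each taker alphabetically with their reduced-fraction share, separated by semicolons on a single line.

Neither parent survives and there are no descendants, so the estate passes to Martin's siblings and their issue per stirpes.
The estate is divided into 3 equal shares of 1/3 among Prudence, Judith, Harriet.
Prudence is living and takes 1/3.
Judith predeceased; the 1/3 allotted to Judith's branch passes to Judith's issue by representation.
The 1/3 is divided into 3 equal shares of 1/9 among Quentin, Charles, Beatrice.
Quentin is living and takes 1/9.
Charles is living and takes 1/9.
Beatrice is living and takes 1/9.
Harriet predeceased; the 1/3 allotted to Harriet's branch passes to Harriet's issue by representation.
The 1/3 is divided into 3 equal shares of 1/9 among Kenneth, George, Rose.
Kenneth is living and takes 1/9.
George is living and takes 1/9.
Rose is living and takes 1/9.

Beatrice 1/9; Charles 1/9; George 1/9; Kenneth 1/9; Prudence 1/3; Quentin 1/9; Rose 1/9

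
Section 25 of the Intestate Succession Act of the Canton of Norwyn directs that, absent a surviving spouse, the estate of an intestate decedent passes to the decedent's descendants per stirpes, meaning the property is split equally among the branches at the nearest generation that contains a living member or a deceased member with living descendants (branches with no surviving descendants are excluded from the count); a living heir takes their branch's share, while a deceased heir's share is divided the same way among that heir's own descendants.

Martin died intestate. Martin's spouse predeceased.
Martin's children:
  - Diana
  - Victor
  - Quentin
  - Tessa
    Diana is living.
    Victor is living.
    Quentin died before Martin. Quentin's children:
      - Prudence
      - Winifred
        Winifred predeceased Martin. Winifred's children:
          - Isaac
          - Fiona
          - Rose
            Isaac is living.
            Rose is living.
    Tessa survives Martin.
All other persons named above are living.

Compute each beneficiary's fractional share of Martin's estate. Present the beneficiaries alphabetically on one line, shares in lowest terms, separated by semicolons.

Diana 1/4; Fiona 1/24; Isaac 1/24; Prudence 1/8; Rose 1/24; Tessa 1/4; Victor 1/4

There is no surviving spouse, so the entire estate passes to Martin's descendants per stirpes.
The estate is divided into 4 equal shares of 1/4 among Diana, Victor, Quentin, Tessa.
Diana is living and takes 1/4.
Victor is living and takes 1/4.
Quentin predeceased; the 1/4 allotted to Quentin's branch passes to Quentin's issue by representation.
The 1/4 is divided into 2 equal shares of 1/8 among Prudence, Winifred.
Prudence is living and takes 1/8.
Winifred predeceased; the 1/8 allotted to Winifred's branch passes to Winifred's issue by representation.
The 1/8 is divided into 3 equal shares of 1/24 among Isaac, Fiona, Rose.
Isaac is living and takes 1/24.
Fiona is living and takes 1/24.
Rose is living and takes 1/24.
Tessa is living and takes 1/4.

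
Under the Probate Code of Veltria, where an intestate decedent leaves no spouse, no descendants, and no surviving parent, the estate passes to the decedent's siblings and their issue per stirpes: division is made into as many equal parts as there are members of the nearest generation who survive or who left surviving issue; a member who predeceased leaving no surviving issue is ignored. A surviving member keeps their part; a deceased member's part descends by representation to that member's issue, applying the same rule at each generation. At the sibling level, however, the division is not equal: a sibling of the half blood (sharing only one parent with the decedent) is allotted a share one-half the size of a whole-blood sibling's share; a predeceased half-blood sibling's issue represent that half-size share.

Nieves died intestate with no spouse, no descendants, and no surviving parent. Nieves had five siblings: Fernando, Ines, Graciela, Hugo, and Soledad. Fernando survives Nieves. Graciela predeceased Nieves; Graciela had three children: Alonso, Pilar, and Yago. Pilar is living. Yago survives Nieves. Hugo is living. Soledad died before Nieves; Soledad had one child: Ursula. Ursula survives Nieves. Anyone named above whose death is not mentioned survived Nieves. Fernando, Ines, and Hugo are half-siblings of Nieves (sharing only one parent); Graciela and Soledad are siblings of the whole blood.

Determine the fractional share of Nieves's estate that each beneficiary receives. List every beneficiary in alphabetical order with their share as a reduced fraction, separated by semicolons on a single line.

No spouse, descendants, or parent survives, so the estate passes to Nieves's siblings per stirpes.
Half-blood siblings count for one-half the weight of whole-blood siblings at the initial division.
Dividing 1 in proportion to weights (total weight 7/2): Fernando (weight 1/2) → 1/7; Ines (weight 1/2) → 1/7; Graciela (weight 1) → 2/7; Hugo (weight 1/2) → 1/7; Soledad (weight 1) → 2/7.
Fernando is living and takes 1/7.
Ines is living and takes 1/7.
Graciela predeceased; the 2/7 allotted to Graciela's branch passes to Graciela's issue by representation.
The 2/7 is divided into 3 equal shares of 2/21 among Alonso, Pilar, Yago.
Alonso is living and takes 2/21.
Pilar is living and takes 2/21.
Yago is living and takes 2/21.
Hugo is living and takes 1/7.
Soledad predeceased; the 2/7 allotted to Soledad's branch passes to Soledad's issue by representation.
Ursula is the sole taker at this level and receives the full 2/7.

Alonso 2/21; Fernando 1/7; Hugo 1/7; Ines 1/7; Pilar 2/21; Ursula 2/7; Yago 2/21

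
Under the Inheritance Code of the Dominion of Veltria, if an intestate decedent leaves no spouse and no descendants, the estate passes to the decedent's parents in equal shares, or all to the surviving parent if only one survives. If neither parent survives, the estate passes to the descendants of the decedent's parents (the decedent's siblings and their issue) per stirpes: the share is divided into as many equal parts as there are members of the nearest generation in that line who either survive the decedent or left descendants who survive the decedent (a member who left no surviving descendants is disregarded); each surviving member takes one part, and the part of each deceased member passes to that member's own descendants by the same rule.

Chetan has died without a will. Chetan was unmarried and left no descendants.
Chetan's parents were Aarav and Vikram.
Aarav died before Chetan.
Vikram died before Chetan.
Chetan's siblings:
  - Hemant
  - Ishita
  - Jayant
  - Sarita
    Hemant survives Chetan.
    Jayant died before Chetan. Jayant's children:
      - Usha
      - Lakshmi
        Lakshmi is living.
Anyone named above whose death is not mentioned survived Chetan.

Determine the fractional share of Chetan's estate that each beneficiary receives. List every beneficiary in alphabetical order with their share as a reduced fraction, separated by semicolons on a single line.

Hemant 1/4; Ishita 1/4; Lakshmi 1/8; Sarita 1/4; Usha 1/8

Neither parent survives and there are no descendants, so the estate passes to Chetan's siblings and their issue per stirpes.
The estate is divided into 4 equal shares of 1/4 among Hemant, Ishita, Jayant, Sarita.
Hemant is living and takes 1/4.
Ishita is living and takes 1/4.
Jayant predeceased; the 1/4 allotted to Jayant's branch passes to Jayant's issue by representation.
The 1/4 is divided into 2 equal shares of 1/8 among Usha, Lakshmi.
Usha is living and takes 1/8.
Lakshmi is living and takes 1/8.
Sarita is living and takes 1/4.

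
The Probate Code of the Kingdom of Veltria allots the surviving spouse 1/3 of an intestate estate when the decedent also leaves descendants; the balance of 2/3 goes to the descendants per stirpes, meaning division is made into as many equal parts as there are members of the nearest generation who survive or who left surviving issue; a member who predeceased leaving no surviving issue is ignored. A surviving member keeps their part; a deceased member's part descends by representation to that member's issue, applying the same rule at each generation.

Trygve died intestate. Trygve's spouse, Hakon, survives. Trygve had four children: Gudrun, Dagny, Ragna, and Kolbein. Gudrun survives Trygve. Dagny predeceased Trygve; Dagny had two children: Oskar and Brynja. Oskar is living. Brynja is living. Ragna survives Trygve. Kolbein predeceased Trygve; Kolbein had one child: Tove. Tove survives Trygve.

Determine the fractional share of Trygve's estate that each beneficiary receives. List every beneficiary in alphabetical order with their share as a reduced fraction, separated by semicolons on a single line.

Hakon, as surviving spouse, takes 1/3.
The remaining 2/3 passes to Trygve's descendants per stirpes.
The 2/3 is divided into 4 equal shares of 1/6 among Gudrun, Dagny, Ragna, Kolbein.
Gudrun is living and takes 1/6.
Dagny predeceased; the 1/6 allotted to Dagny's branch passes to Dagny's issue by representation.
The 1/6 is divided into 2 equal shares of 1/12 among Oskar, Brynja.
Oskar is living and takes 1/12.
Brynja is living and takes 1/12.
Ragna is living and takes 1/6.
Kolbein predeceased; the 1/6 allotted to Kolbein's branch passes to Kolbein's issue by representation.
Tove is the sole taker at this level and receives the full 1/6.

Brynja 1/12; Gudrun 1/6; Hakon 1/3; Oskar 1/12; Ragna 1/6; Tove 1/6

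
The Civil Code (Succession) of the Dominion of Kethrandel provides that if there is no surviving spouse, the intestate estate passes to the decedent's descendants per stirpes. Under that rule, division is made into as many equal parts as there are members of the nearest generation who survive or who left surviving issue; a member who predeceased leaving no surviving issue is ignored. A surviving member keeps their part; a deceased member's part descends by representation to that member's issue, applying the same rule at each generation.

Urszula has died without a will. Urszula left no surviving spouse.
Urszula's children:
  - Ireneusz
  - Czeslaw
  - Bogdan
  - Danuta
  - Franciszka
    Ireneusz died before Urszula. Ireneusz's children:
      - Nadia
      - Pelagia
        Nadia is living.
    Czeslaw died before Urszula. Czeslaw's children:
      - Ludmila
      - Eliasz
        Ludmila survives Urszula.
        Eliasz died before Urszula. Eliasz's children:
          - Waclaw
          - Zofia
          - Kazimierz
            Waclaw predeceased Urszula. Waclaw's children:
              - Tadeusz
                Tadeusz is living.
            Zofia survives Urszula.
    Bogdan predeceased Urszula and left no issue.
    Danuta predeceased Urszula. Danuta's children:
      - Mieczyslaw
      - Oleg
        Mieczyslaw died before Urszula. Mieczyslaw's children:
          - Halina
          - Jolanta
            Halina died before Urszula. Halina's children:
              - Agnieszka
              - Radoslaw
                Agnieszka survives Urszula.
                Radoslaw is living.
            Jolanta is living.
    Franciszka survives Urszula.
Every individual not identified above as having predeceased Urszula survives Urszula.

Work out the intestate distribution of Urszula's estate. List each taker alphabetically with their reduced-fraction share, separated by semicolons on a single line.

Agnieszka 1/32; Franciszka 1/4; Jolanta 1/16; Kazimierz 1/24; Ludmila 1/8; Nadia 1/8; Oleg 1/8; Pelagia 1/8; Radoslaw 1/32; Tadeusz 1/24; Zofia 1/24

There is no surviving spouse, so the entire estate passes to Urszula's descendants per stirpes.
Bogdan left no surviving issue, so that branch lapses and is disregarded.
The estate is divided into 4 equal shares of 1/4 among Ireneusz, Czeslaw, Danuta, Franciszka.
Ireneusz predeceased; the 1/4 allotted to Ireneusz's branch passes to Ireneusz's issue by representation.
The 1/4 is divided into 2 equal shares of 1/8 among Nadia, Pelagia.
Nadia is living and takes 1/8.
Pelagia is living and takes 1/8.
Czeslaw predeceased; the 1/4 allotted to Czeslaw's branch passes to Czeslaw's issue by representation.
The 1/4 is divided into 2 equal shares of 1/8 among Ludmila, Eliasz.
Ludmila is living and takes 1/8.
Eliasz predeceased; the 1/8 allotted to Eliasz's branch passes to Eliasz's issue by representation.
The 1/8 is divided into 3 equal shares of 1/24 among Waclaw, Zofia, Kazimierz.
Waclaw predeceased; the 1/24 allotted to Waclaw's branch passes to Waclaw's issue by representation.
Tadeusz is the sole taker at this level and receives the full 1/24.
Zofia is living and takes 1/24.
Kazimierz is living and takes 1/24.
Danuta predeceased; the 1/4 allotted to Danuta's branch passes to Danuta's issue by representation.
The 1/4 is divided into 2 equal shares of 1/8 among Mieczyslaw, Oleg.
Mieczyslaw predeceased; the 1/8 allotted to Mieczyslaw's branch passes to Mieczyslaw's issue by representation.
The 1/8 is divided into 2 equal shares of 1/16 among Halina, Jolanta.
Halina predeceased; the 1/16 allotted to Halina's branch passes to Halina's issue by representation.
The 1/16 is divided into 2 equal shares of 1/32 among Agnieszka, Radoslaw.
Agnieszka is living and takes 1/32.
Radoslaw is living and takes 1/32.
Jolanta is living and takes 1/16.
Oleg is living and takes 1/8.
Franciszka is living and takes 1/4.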